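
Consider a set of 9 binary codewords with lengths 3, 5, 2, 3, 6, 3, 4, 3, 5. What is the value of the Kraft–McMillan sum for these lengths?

0.890625

With common denominator 2^6 = 64: Σ 2^(−ℓᵢ) = 8/64 + 2/64 + 16/64 + 8/64 + 1/64 + 8/64 + 4/64 + 8/64 + 2/64 = 57/64 = 0.890625.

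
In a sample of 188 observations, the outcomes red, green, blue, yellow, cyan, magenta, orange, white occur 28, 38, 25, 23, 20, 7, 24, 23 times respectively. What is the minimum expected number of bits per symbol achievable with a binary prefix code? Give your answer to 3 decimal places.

2.941 bits/symbol

Probabilities are the counts divided by 188.
Repeatedly combine the two least-probable nodes; the expected code length is the sum of the merged weights.
merge 7/188 + 5/47 → 27/188
merge 23/188 + 23/188 → 23/94
merge 6/47 + 25/188 → 49/188
merge 27/188 + 7/47 → 55/188
merge 19/94 + 23/94 → 21/47
merge 49/188 + 55/188 → 26/47
merge 21/47 + 26/47 → 1
L = 27/188 + 23/94 + 49/188 + 55/188 + 21/47 + 26/47 + 1 = 553/188 ≈ 2.941 bits/symbol.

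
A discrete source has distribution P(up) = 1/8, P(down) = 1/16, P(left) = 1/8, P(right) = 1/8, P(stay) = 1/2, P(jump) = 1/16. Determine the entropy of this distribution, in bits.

2.125 bits

Each probability is a power of 1/2, so log₂(1/p) is an integer.
H = Σ p·log₂(1/p) = 1/8·3 + 1/16·4 + 1/8·3 + 1/8·3 + 1/2·1 + 1/16·4 = 2.125 bits.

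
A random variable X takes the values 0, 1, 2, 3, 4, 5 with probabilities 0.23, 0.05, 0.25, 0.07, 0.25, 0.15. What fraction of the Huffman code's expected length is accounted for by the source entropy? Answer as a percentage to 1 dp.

99.7%

Entropy H = −Σ p log₂ p ≈ 2.3829 bits.
Huffman merges: 1/20+7/100→3/25; 3/25+3/20→27/100; 23/100+1/4→12/25; 1/4+27/100→13/25; 12/25+13/25→1. L = 239/100 ≈ 2.3900.
Efficiency = H/L = 2.3829/2.3900 = 99.7%.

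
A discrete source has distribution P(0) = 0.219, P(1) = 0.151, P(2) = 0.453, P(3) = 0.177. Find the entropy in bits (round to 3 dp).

H = −Σ pᵢ log₂ pᵢ.
−0.219·log₂(0.219) = 0.4798
−0.151·log₂(0.151) = 0.4118
−0.453·log₂(0.453) = 0.5175
−0.177·log₂(0.177) = 0.4422
Sum ≈ 1.8514 → 1.851 bits.

1.851 bits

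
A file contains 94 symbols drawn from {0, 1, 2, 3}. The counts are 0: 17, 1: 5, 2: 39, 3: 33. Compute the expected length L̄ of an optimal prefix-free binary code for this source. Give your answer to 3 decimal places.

1.819 bits/symbol

Probabilities are the counts divided by 94.
Repeatedly combine the two least-probable nodes; the expected code length is the sum of the merged weights.
merge 5/94 + 17/94 → 11/47
merge 11/47 + 33/94 → 55/94
merge 39/94 + 55/94 → 1
L = 11/47 + 55/94 + 1 = 171/94 ≈ 1.819 bits/symbol.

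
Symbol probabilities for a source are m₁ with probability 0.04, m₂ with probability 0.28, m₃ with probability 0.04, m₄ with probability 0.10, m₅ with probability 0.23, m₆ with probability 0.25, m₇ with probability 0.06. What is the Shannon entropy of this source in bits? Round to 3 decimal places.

2.449 bits

H = −Σ pᵢ log₂ pᵢ.
−0.04·log₂(0.04) = 0.1858
−0.28·log₂(0.28) = 0.5142
−0.04·log₂(0.04) = 0.1858
−0.10·log₂(0.10) = 0.3322
−0.23·log₂(0.23) = 0.4877
−0.25·log₂(0.25) = 0.5000
−0.06·log₂(0.06) = 0.2435
Sum ≈ 2.4491 → 2.449 bits.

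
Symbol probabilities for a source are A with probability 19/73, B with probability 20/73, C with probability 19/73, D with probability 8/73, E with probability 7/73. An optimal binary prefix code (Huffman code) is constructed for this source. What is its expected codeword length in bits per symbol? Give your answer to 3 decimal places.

2.205 bits/symbol

Repeatedly combine the two least-probable nodes; the expected code length is the sum of the merged weights.
merge 7/73 + 8/73 → 15/73
merge 15/73 + 19/73 → 34/73
merge 19/73 + 20/73 → 39/73
merge 34/73 + 39/73 → 1
L = 15/73 + 34/73 + 39/73 + 1 = 161/73 ≈ 2.205 bits/symbol.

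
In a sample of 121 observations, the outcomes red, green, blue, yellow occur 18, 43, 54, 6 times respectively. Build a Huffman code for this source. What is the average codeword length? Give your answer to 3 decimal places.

Probabilities are the counts divided by 121.
Repeatedly combine the two least-probable nodes; the expected code length is the sum of the merged weights.
merge 6/121 + 18/121 → 24/121
merge 24/121 + 43/121 → 67/121
merge 54/121 + 67/121 → 1
L = 24/121 + 67/121 + 1 = 212/121 ≈ 1.752 bits/symbol.

1.752 bits/symbol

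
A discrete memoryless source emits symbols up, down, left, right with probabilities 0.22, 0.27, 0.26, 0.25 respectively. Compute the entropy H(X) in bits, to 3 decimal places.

H = −Σ pᵢ log₂ pᵢ.
−0.22·log₂(0.22) = 0.4806
−0.27·log₂(0.27) = 0.5100
−0.26·log₂(0.26) = 0.5053
−0.25·log₂(0.25) = 0.5000
Sum ≈ 1.9959 → 1.996 bits.

1.996 bits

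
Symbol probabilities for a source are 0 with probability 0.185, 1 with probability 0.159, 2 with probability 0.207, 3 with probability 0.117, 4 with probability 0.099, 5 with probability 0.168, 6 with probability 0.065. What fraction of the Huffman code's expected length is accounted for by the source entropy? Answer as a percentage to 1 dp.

98.3%

Entropy H = −Σ p log₂ p ≈ 2.7237 bits.
Huffman merges: 13/200+99/1000→41/250; 117/1000+159/1000→69/250; 41/250+21/125→83/250; 37/200+207/1000→49/125; 69/250+83/250→76/125; 49/125+76/125→1. L = 693/250 ≈ 2.7720.
Efficiency = H/L = 2.7237/2.7720 = 98.3%.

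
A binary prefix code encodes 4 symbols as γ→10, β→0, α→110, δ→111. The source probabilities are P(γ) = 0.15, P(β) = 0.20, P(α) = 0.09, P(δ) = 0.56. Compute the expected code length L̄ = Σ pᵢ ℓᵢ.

2.45 bits/symbol

L̄ = Σ pᵢ·ℓᵢ = 0.15·2 + 0.20·1 + 0.09·3 + 0.56·3 = 2.45 bits/symbol.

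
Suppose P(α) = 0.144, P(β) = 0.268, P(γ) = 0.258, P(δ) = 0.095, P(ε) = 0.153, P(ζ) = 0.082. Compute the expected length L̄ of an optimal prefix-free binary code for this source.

Repeatedly combine the two least-probable nodes; the expected code length is the sum of the merged weights.
merge 41/500 + 19/200 → 177/1000
merge 18/125 + 153/1000 → 297/1000
merge 177/1000 + 129/500 → 87/200
merge 67/250 + 297/1000 → 113/200
merge 87/200 + 113/200 → 1
L = 177/1000 + 297/1000 + 87/200 + 113/200 + 1 = 1237/500 = 2.474 bits/symbol.

2.474 bits/symbol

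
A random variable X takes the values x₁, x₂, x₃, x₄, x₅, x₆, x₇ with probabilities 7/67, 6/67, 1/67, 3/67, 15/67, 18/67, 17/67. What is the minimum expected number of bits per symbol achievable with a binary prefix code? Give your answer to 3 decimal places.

Repeatedly combine the two least-probable nodes; the expected code length is the sum of the merged weights.
merge 1/67 + 3/67 → 4/67
merge 4/67 + 6/67 → 10/67
merge 7/67 + 10/67 → 17/67
merge 15/67 + 17/67 → 32/67
merge 17/67 + 18/67 → 35/67
merge 32/67 + 35/67 → 1
L = 4/67 + 10/67 + 17/67 + 32/67 + 35/67 + 1 = 165/67 ≈ 2.463 bits/symbol.

2.463 bits/symbol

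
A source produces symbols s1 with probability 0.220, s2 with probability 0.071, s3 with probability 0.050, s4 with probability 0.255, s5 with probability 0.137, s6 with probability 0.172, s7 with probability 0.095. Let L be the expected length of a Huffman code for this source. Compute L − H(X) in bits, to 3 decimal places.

Entropy H = −Σ p log₂ p ≈ 2.6226 bits.
Huffman merges: 1/20+71/1000→121/1000; 19/200+121/1000→27/125; 137/1000+43/250→309/1000; 27/125+11/50→109/250; 51/200+309/1000→141/250; 109/250+141/250→1. L = 1323/500 ≈ 2.6460.
L − H = 2.6460 − 2.6226 = 0.023 bits.

0.023 bits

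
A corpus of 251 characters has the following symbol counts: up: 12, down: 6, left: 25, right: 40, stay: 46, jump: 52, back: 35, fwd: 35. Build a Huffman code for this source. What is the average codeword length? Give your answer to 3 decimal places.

2.853 bits/symbol

Probabilities are the counts divided by 251.
Repeatedly combine the two least-probable nodes; the expected code length is the sum of the merged weights.
merge 6/251 + 12/251 → 18/251
merge 18/251 + 25/251 → 43/251
merge 35/251 + 35/251 → 70/251
merge 40/251 + 43/251 → 83/251
merge 46/251 + 52/251 → 98/251
merge 70/251 + 83/251 → 153/251
merge 98/251 + 153/251 → 1
L = 18/251 + 43/251 + 70/251 + 83/251 + 98/251 + 153/251 + 1 = 716/251 ≈ 2.853 bits/symbol.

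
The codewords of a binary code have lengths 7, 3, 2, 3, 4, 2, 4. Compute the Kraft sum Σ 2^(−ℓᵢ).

0.8828125

With common denominator 2^7 = 128: Σ 2^(−ℓᵢ) = 1/128 + 16/128 + 32/128 + 16/128 + 8/128 + 32/128 + 8/128 = 113/128 = 0.8828125.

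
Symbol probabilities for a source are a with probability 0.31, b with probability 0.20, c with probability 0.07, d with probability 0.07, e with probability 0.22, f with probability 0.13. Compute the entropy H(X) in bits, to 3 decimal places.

2.389 bits

H = −Σ pᵢ log₂ pᵢ.
−0.31·log₂(0.31) = 0.5238
−0.20·log₂(0.20) = 0.4644
−0.07·log₂(0.07) = 0.2686
−0.07·log₂(0.07) = 0.2686
−0.22·log₂(0.22) = 0.4806
−0.13·log₂(0.13) = 0.3826
Sum ≈ 2.3885 → 2.389 bits.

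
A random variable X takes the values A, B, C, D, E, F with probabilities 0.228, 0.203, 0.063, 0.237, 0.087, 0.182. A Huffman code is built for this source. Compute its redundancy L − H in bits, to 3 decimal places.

Entropy H = −Σ p log₂ p ≈ 2.4507 bits.
Huffman merges: 63/1000+87/1000→3/20; 3/20+91/500→83/250; 203/1000+57/250→431/1000; 237/1000+83/250→569/1000; 431/1000+569/1000→1. L = 1241/500 ≈ 2.4820.
L − H = 2.4820 − 2.4507 = 0.031 bits.

0.031 bits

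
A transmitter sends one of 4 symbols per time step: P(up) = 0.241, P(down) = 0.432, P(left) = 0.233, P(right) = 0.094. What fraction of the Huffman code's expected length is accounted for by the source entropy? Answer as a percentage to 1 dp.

Entropy H = −Σ p log₂ p ≈ 1.8282 bits.
Huffman merges: 47/500+233/1000→327/1000; 241/1000+327/1000→71/125; 54/125+71/125→1. L = 379/200 ≈ 1.8950.
Efficiency = H/L = 1.8282/1.8950 = 96.5%.

96.5%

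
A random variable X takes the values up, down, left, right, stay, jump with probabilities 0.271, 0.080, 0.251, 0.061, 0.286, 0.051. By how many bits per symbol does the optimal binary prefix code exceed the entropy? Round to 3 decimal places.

0.020 bits

Entropy H = −Σ p log₂ p ≈ 2.2841 bits.
Huffman merges: 51/1000+61/1000→14/125; 2/25+14/125→24/125; 24/125+251/1000→443/1000; 271/1000+143/500→557/1000; 443/1000+557/1000→1. L = 288/125 ≈ 2.3040.
L − H = 2.3040 − 2.2841 = 0.020 bits.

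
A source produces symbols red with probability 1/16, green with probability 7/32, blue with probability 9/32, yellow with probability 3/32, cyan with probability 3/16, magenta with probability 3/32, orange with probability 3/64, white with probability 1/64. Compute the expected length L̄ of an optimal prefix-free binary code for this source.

2.6875 bits/symbol

Repeatedly combine the two least-probable nodes; the expected code length is the sum of the merged weights.
merge 1/64 + 3/64 → 1/16
merge 1/16 + 1/16 → 1/8
merge 3/32 + 3/32 → 3/16
merge 1/8 + 3/16 → 5/16
merge 3/16 + 7/32 → 13/32
merge 9/32 + 5/16 → 19/32
merge 13/32 + 19/32 → 1
L = 1/16 + 1/8 + 3/16 + 5/16 + 13/32 + 19/32 + 1 = 43/16 = 2.6875 bits/symbol.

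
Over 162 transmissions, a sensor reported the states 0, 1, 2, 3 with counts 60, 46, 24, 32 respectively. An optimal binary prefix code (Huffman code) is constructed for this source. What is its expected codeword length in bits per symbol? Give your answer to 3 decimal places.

Probabilities are the counts divided by 162.
Repeatedly combine the two least-probable nodes; the expected code length is the sum of the merged weights.
merge 4/27 + 16/81 → 28/81
merge 23/81 + 28/81 → 17/27
merge 10/27 + 17/27 → 1
L = 28/81 + 17/27 + 1 = 160/81 ≈ 1.975 bits/symbol.

1.975 bits/symbol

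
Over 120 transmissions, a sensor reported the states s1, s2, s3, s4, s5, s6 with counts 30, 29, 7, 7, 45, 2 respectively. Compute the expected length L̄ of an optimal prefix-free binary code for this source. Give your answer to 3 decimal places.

Probabilities are the counts divided by 120.
Repeatedly combine the two least-probable nodes; the expected code length is the sum of the merged weights.
merge 1/60 + 7/120 → 3/40
merge 7/120 + 3/40 → 2/15
merge 2/15 + 29/120 → 3/8
merge 1/4 + 3/8 → 5/8
merge 3/8 + 5/8 → 1
L = 3/40 + 2/15 + 3/8 + 5/8 + 1 = 53/24 ≈ 2.208 bits/symbol.

2.208 bits/symbol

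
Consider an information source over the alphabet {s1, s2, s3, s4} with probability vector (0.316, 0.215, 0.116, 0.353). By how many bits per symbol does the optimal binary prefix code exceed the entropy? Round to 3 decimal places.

0.085 bits

Entropy H = −Σ p log₂ p ≈ 1.8928 bits.
Huffman merges: 29/250+43/200→331/1000; 79/250+331/1000→647/1000; 353/1000+647/1000→1. L = 989/500 ≈ 1.9780.
L − H = 1.9780 − 1.8928 = 0.085 bits.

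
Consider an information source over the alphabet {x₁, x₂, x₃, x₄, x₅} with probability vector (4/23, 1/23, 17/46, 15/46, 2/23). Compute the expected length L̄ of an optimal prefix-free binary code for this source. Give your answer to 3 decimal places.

Repeatedly combine the two least-probable nodes; the expected code length is the sum of the merged weights.
merge 1/23 + 2/23 → 3/23
merge 3/23 + 4/23 → 7/23
merge 7/23 + 15/46 → 29/46
merge 17/46 + 29/46 → 1
L = 3/23 + 7/23 + 29/46 + 1 = 95/46 ≈ 2.065 bits/symbol.

2.065 bits/symbol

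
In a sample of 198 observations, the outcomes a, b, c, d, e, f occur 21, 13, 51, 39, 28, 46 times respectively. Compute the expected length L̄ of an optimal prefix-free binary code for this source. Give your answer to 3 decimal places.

Probabilities are the counts divided by 198.
Repeatedly combine the two least-probable nodes; the expected code length is the sum of the merged weights.
merge 13/198 + 7/66 → 17/99
merge 14/99 + 17/99 → 31/99
merge 13/66 + 23/99 → 85/198
merge 17/66 + 31/99 → 113/198
merge 85/198 + 113/198 → 1
L = 17/99 + 31/99 + 85/198 + 113/198 + 1 = 82/33 ≈ 2.485 bits/symbol.

2.485 bits/symbol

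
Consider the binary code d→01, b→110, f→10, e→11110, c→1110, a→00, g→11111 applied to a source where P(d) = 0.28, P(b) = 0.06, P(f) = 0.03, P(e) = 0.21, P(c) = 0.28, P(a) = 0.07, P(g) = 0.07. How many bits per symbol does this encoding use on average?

L̄ = Σ pᵢ·ℓᵢ = 0.28·2 + 0.06·3 + 0.03·2 + 0.21·5 + 0.28·4 + 0.07·2 + 0.07·5 = 3.46 bits/symbol.

3.46 bits/symbol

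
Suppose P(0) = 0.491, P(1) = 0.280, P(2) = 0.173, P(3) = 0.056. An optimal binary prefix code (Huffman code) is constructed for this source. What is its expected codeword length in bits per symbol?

Repeatedly combine the two least-probable nodes; the expected code length is the sum of the merged weights.
merge 7/125 + 173/1000 → 229/1000
merge 229/1000 + 7/25 → 509/1000
merge 491/1000 + 509/1000 → 1
L = 229/1000 + 509/1000 + 1 = 869/500 = 1.738 bits/symbol.

1.738 bits/symbol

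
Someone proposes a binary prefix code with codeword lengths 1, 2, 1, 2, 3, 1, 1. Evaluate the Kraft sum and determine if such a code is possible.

2.625; no

With common denominator 2^3 = 8: Σ 2^(−ℓᵢ) = 4/8 + 2/8 + 4/8 + 2/8 + 1/8 + 4/8 + 4/8 = 21/8 = 2.625.
Kraft's inequality requires Σ ≤ 1; here Σ = 2.625 > 1, so no such prefix code exists.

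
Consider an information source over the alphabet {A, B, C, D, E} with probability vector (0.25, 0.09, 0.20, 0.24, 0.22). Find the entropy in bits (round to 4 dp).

2.2517 bits

H = −Σ pᵢ log₂ pᵢ.
−0.25·log₂(0.25) = 0.5000
−0.09·log₂(0.09) = 0.3127
−0.20·log₂(0.20) = 0.4644
−0.24·log₂(0.24) = 0.4941
−0.22·log₂(0.22) = 0.4806
Sum ≈ 2.2517 → 2.2517 bits.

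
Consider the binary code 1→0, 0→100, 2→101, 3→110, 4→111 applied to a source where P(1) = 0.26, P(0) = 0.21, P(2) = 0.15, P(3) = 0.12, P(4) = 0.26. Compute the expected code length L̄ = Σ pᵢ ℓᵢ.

L̄ = Σ pᵢ·ℓᵢ = 0.26·1 + 0.21·3 + 0.15·3 + 0.12·3 + 0.26·3 = 2.48 bits/symbol.

2.48 bits/symbol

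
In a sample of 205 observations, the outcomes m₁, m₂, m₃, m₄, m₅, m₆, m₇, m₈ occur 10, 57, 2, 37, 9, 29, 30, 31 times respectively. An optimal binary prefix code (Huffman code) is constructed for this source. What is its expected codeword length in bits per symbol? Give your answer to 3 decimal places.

2.698 bits/symbol

Probabilities are the counts divided by 205.
Repeatedly combine the two least-probable nodes; the expected code length is the sum of the merged weights.
merge 2/205 + 9/205 → 11/205
merge 2/41 + 11/205 → 21/205
merge 21/205 + 29/205 → 10/41
merge 6/41 + 31/205 → 61/205
merge 37/205 + 10/41 → 87/205
merge 57/205 + 61/205 → 118/205
merge 87/205 + 118/205 → 1
L = 11/205 + 21/205 + 10/41 + 61/205 + 87/205 + 118/205 + 1 = 553/205 ≈ 2.698 bits/symbol.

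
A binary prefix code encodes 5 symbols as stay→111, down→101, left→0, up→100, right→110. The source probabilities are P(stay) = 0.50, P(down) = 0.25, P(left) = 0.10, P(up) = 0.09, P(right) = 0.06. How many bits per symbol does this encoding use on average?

2.8 bits/symbol

L̄ = Σ pᵢ·ℓᵢ = 0.50·3 + 0.25·3 + 0.10·1 + 0.09·3 + 0.06·3 = 2.8 bits/symbol.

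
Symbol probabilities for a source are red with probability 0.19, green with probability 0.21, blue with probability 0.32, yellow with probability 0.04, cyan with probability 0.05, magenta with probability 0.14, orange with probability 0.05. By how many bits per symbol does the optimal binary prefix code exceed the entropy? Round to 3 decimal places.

Entropy H = −Σ p log₂ p ≈ 2.4691 bits.
Huffman merges: 1/25+1/20→9/100; 1/20+9/100→7/50; 7/50+7/50→7/25; 19/100+21/100→2/5; 7/25+8/25→3/5; 2/5+3/5→1. L = 251/100 ≈ 2.5100.
L − H = 2.5100 − 2.4691 = 0.041 bits.

0.041 bits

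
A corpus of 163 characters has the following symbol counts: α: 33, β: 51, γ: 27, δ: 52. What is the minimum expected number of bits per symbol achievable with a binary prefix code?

2 bits/symbol

Probabilities are the counts divided by 163.
Repeatedly combine the two least-probable nodes; the expected code length is the sum of the merged weights.
merge 27/163 + 33/163 → 60/163
merge 51/163 + 52/163 → 103/163
merge 60/163 + 103/163 → 1
L = 60/163 + 103/163 + 1 = 2 bits/symbol.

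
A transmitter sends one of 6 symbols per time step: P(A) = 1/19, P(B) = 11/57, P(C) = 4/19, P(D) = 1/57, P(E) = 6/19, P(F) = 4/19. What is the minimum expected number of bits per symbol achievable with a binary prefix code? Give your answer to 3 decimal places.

Repeatedly combine the two least-probable nodes; the expected code length is the sum of the merged weights.
merge 1/57 + 1/19 → 4/57
merge 4/57 + 11/57 → 5/19
merge 4/19 + 4/19 → 8/19
merge 5/19 + 6/19 → 11/19
merge 8/19 + 11/19 → 1
L = 4/57 + 5/19 + 8/19 + 11/19 + 1 = 7/3 ≈ 2.333 bits/symbol.

2.333 bits/symbol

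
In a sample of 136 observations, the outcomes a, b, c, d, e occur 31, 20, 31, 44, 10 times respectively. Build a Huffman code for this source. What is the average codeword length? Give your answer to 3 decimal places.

Probabilities are the counts divided by 136.
Repeatedly combine the two least-probable nodes; the expected code length is the sum of the merged weights.
merge 5/68 + 5/34 → 15/68
merge 15/68 + 31/136 → 61/136
merge 31/136 + 11/34 → 75/136
merge 61/136 + 75/136 → 1
L = 15/68 + 61/136 + 75/136 + 1 = 151/68 ≈ 2.221 bits/symbol.

2.221 bits/symbol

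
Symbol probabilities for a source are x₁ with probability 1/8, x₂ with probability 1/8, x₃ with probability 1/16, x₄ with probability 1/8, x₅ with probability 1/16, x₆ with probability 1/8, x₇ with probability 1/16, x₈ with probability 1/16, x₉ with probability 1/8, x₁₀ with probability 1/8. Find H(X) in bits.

Each probability is a power of 1/2, so log₂(1/p) is an integer.
H = Σ p·log₂(1/p) = 1/8·3 + 1/8·3 + 1/16·4 + 1/8·3 + 1/16·4 + 1/8·3 + 1/16·4 + 1/16·4 + 1/8·3 + 1/8·3 = 3.25 bits.

3.25 bits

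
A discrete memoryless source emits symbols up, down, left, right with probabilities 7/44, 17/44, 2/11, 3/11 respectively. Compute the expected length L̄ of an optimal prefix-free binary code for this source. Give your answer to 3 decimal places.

Repeatedly combine the two least-probable nodes; the expected code length is the sum of the merged weights.
merge 7/44 + 2/11 → 15/44
merge 3/11 + 15/44 → 27/44
merge 17/44 + 27/44 → 1
L = 15/44 + 27/44 + 1 = 43/22 ≈ 1.955 bits/symbol.

1.955 bits/symbol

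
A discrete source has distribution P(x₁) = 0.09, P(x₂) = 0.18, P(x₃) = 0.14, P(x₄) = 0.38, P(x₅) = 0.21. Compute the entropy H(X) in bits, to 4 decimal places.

2.1583 bits

H = −Σ pᵢ log₂ pᵢ.
−0.09·log₂(0.09) = 0.3127
−0.18·log₂(0.18) = 0.4453
−0.14·log₂(0.14) = 0.3971
−0.38·log₂(0.38) = 0.5305
−0.21·log₂(0.21) = 0.4728
Sum ≈ 2.1583 → 2.1583 bits.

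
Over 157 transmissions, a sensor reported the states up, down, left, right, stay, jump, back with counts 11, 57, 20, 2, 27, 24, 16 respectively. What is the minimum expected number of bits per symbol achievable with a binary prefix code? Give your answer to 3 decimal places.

2.541 bits/symbol

Probabilities are the counts divided by 157.
Repeatedly combine the two least-probable nodes; the expected code length is the sum of the merged weights.
merge 2/157 + 11/157 → 13/157
merge 13/157 + 16/157 → 29/157
merge 20/157 + 24/157 → 44/157
merge 27/157 + 29/157 → 56/157
merge 44/157 + 56/157 → 100/157
merge 57/157 + 100/157 → 1
L = 13/157 + 29/157 + 44/157 + 56/157 + 100/157 + 1 = 399/157 ≈ 2.541 bits/symbol.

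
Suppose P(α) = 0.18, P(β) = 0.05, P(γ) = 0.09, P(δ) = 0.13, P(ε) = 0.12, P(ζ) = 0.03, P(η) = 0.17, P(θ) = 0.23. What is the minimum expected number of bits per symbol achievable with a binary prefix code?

Repeatedly combine the two least-probable nodes; the expected code length is the sum of the merged weights.
merge 3/100 + 1/20 → 2/25
merge 2/25 + 9/100 → 17/100
merge 3/25 + 13/100 → 1/4
merge 17/100 + 17/100 → 17/50
merge 9/50 + 23/100 → 41/100
merge 1/4 + 17/50 → 59/100
merge 41/100 + 59/100 → 1
L = 2/25 + 17/100 + 1/4 + 17/50 + 41/100 + 59/100 + 1 = 71/25 = 2.84 bits/symbol.

2.84 bits/symbol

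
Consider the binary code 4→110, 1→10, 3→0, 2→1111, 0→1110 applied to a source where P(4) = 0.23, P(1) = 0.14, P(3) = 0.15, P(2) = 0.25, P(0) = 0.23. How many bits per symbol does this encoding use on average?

L̄ = Σ pᵢ·ℓᵢ = 0.23·3 + 0.14·2 + 0.15·1 + 0.25·4 + 0.23·4 = 3.04 bits/symbol.

3.04 bits/symbol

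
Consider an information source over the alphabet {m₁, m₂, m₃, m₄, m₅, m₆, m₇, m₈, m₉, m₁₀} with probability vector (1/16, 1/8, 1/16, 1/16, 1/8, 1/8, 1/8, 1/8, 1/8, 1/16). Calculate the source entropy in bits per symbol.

Each probability is a power of 1/2, so log₂(1/p) is an integer.
H = Σ p·log₂(1/p) = 1/16·4 + 1/8·3 + 1/16·4 + 1/16·4 + 1/8·3 + 1/8·3 + 1/8·3 + 1/8·3 + 1/8·3 + 1/16·4 = 3.25 bits.

3.25 bits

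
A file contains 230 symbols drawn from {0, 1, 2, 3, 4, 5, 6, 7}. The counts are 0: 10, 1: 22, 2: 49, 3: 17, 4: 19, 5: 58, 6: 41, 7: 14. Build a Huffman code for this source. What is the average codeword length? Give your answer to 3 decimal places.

2.796 bits/symbol

Probabilities are the counts divided by 230.
Repeatedly combine the two least-probable nodes; the expected code length is the sum of the merged weights.
merge 1/23 + 7/115 → 12/115
merge 17/230 + 19/230 → 18/115
merge 11/115 + 12/115 → 1/5
merge 18/115 + 41/230 → 77/230
merge 1/5 + 49/230 → 19/46
merge 29/115 + 77/230 → 27/46
merge 19/46 + 27/46 → 1
L = 12/115 + 18/115 + 1/5 + 77/230 + 19/46 + 27/46 + 1 = 643/230 ≈ 2.796 bits/symbol.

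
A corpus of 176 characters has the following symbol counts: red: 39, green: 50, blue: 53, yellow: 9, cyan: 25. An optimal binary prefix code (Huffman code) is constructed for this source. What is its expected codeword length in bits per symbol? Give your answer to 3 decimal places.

Probabilities are the counts divided by 176.
Repeatedly combine the two least-probable nodes; the expected code length is the sum of the merged weights.
merge 9/176 + 25/176 → 17/88
merge 17/88 + 39/176 → 73/176
merge 25/88 + 53/176 → 103/176
merge 73/176 + 103/176 → 1
L = 17/88 + 73/176 + 103/176 + 1 = 193/88 ≈ 2.193 bits/symbol.

2.193 bits/symbol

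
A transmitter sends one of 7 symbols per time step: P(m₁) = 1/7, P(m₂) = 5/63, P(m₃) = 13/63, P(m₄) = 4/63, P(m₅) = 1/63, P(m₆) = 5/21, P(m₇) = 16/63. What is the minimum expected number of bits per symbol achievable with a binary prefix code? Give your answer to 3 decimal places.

Repeatedly combine the two least-probable nodes; the expected code length is the sum of the merged weights.
merge 1/63 + 4/63 → 5/63
merge 5/63 + 5/63 → 10/63
merge 1/7 + 10/63 → 19/63
merge 13/63 + 5/21 → 4/9
merge 16/63 + 19/63 → 5/9
merge 4/9 + 5/9 → 1
L = 5/63 + 10/63 + 19/63 + 4/9 + 5/9 + 1 = 160/63 ≈ 2.540 bits/symbol.

2.540 bits/symbol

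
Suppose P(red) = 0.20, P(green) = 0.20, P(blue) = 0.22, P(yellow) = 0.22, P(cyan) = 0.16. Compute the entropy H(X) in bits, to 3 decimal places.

H = −Σ pᵢ log₂ pᵢ.
−0.20·log₂(0.20) = 0.4644
−0.20·log₂(0.20) = 0.4644
−0.22·log₂(0.22) = 0.4806
−0.22·log₂(0.22) = 0.4806
−0.16·log₂(0.16) = 0.4230
Sum ≈ 2.3129 → 2.313 bits.

2.313 bits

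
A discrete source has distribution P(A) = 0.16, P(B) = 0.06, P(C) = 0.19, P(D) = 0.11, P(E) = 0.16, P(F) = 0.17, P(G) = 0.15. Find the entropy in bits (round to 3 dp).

2.740 bits

H = −Σ pᵢ log₂ pᵢ.
−0.16·log₂(0.16) = 0.4230
−0.06·log₂(0.06) = 0.2435
−0.19·log₂(0.19) = 0.4552
−0.11·log₂(0.11) = 0.3503
−0.16·log₂(0.16) = 0.4230
−0.17·log₂(0.17) = 0.4346
−0.15·log₂(0.15) = 0.4105
Sum ≈ 2.7402 → 2.740 bits.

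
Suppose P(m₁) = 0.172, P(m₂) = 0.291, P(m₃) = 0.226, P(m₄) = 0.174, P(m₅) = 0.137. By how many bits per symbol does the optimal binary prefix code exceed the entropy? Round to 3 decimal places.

Entropy H = −Σ p log₂ p ≈ 2.2718 bits.
Huffman merges: 137/1000+43/250→309/1000; 87/500+113/500→2/5; 291/1000+309/1000→3/5; 2/5+3/5→1. L = 2309/1000 ≈ 2.3090.
L − H = 2.3090 − 2.2718 = 0.037 bits.

0.037 bits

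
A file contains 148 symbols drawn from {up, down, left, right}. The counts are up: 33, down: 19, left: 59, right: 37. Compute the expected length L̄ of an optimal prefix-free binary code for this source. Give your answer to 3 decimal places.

1.953 bits/symbol

Probabilities are the counts divided by 148.
Repeatedly combine the two least-probable nodes; the expected code length is the sum of the merged weights.
merge 19/148 + 33/148 → 13/37
merge 1/4 + 13/37 → 89/148
merge 59/148 + 89/148 → 1
L = 13/37 + 89/148 + 1 = 289/148 ≈ 1.953 bits/symbol.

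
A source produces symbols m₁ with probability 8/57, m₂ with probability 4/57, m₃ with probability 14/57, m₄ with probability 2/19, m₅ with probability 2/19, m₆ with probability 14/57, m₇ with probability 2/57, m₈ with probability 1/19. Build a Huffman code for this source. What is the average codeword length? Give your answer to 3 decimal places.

Repeatedly combine the two least-probable nodes; the expected code length is the sum of the merged weights.
merge 2/57 + 1/19 → 5/57
merge 4/57 + 5/57 → 3/19
merge 2/19 + 2/19 → 4/19
merge 8/57 + 3/19 → 17/57
merge 4/19 + 14/57 → 26/57
merge 14/57 + 17/57 → 31/57
merge 26/57 + 31/57 → 1
L = 5/57 + 3/19 + 4/19 + 17/57 + 26/57 + 31/57 + 1 = 157/57 ≈ 2.754 bits/symbol.

2.754 bits/symbol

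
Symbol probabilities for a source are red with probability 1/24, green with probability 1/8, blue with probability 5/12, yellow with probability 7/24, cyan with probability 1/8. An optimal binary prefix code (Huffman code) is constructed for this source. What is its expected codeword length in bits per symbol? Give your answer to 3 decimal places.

Repeatedly combine the two least-probable nodes; the expected code length is the sum of the merged weights.
merge 1/24 + 1/8 → 1/6
merge 1/8 + 1/6 → 7/24
merge 7/24 + 7/24 → 7/12
merge 5/12 + 7/12 → 1
L = 1/6 + 7/24 + 7/12 + 1 = 49/24 ≈ 2.042 bits/symbol.

2.042 bits/symbol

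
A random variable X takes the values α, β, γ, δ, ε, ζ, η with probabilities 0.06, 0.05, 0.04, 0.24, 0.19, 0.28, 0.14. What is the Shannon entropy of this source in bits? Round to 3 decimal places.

H = −Σ pᵢ log₂ pᵢ.
−0.06·log₂(0.06) = 0.2435
−0.05·log₂(0.05) = 0.2161
−0.04·log₂(0.04) = 0.1858
−0.24·log₂(0.24) = 0.4941
−0.19·log₂(0.19) = 0.4552
−0.28·log₂(0.28) = 0.5142
−0.14·log₂(0.14) = 0.3971
Sum ≈ 2.5061 → 2.506 bits.

2.506 bits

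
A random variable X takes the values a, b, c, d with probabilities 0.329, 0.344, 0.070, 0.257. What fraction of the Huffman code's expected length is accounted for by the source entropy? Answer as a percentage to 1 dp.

Entropy H = −Σ p log₂ p ≈ 1.8296 bits.
Huffman merges: 7/100+257/1000→327/1000; 327/1000+329/1000→82/125; 43/125+82/125→1. L = 1983/1000 ≈ 1.9830.
Efficiency = H/L = 1.8296/1.9830 = 92.3%.

92.3%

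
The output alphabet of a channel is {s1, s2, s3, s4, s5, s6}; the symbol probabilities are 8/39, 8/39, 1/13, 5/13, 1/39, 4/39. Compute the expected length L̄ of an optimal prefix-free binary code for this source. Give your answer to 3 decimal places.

Repeatedly combine the two least-probable nodes; the expected code length is the sum of the merged weights.
merge 1/39 + 1/13 → 4/39
merge 4/39 + 4/39 → 8/39
merge 8/39 + 8/39 → 16/39
merge 8/39 + 5/13 → 23/39
merge 16/39 + 23/39 → 1
L = 4/39 + 8/39 + 16/39 + 23/39 + 1 = 30/13 ≈ 2.308 bits/symbol.

2.308 bits/symbol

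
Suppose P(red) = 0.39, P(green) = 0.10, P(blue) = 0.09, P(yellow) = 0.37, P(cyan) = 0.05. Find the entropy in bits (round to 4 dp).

H = −Σ pᵢ log₂ pᵢ.
−0.39·log₂(0.39) = 0.5298
−0.10·log₂(0.10) = 0.3322
−0.09·log₂(0.09) = 0.3127
−0.37·log₂(0.37) = 0.5307
−0.05·log₂(0.05) = 0.2161
Sum ≈ 1.9215 → 1.9215 bits.

1.9215 bits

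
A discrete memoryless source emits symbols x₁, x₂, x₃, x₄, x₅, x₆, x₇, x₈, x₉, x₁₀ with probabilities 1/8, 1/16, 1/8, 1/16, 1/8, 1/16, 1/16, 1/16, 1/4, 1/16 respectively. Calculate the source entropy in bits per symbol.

3.125 bits

Each probability is a power of 1/2, so log₂(1/p) is an integer.
H = Σ p·log₂(1/p) = 1/8·3 + 1/16·4 + 1/8·3 + 1/16·4 + 1/8·3 + 1/16·4 + 1/16·4 + 1/16·4 + 1/4·2 + 1/16·4 = 3.125 bits.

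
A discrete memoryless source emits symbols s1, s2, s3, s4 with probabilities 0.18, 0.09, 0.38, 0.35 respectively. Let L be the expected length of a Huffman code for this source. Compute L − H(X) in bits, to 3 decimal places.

Entropy H = −Σ p log₂ p ≈ 1.8185 bits.
Huffman merges: 9/100+9/50→27/100; 27/100+7/20→31/50; 19/50+31/50→1. L = 189/100 ≈ 1.8900.
L − H = 1.8900 − 1.8185 = 0.071 bits.

0.071 bits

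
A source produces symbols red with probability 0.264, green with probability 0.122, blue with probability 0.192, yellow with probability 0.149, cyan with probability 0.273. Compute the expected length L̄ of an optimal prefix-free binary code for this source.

Repeatedly combine the two least-probable nodes; the expected code length is the sum of the merged weights.
merge 61/500 + 149/1000 → 271/1000
merge 24/125 + 33/125 → 57/125
merge 271/1000 + 273/1000 → 68/125
merge 57/125 + 68/125 → 1
L = 271/1000 + 57/125 + 68/125 + 1 = 2271/1000 = 2.271 bits/symbol.

2.271 bits/symbol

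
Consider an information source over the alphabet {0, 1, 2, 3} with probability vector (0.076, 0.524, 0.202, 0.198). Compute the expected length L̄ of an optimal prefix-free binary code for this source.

1.75 bits/symbol

Repeatedly combine the two least-probable nodes; the expected code length is the sum of the merged weights.
merge 19/250 + 99/500 → 137/500
merge 101/500 + 137/500 → 119/250
merge 119/250 + 131/250 → 1
L = 137/500 + 119/250 + 1 = 7/4 = 1.75 bits/symbol.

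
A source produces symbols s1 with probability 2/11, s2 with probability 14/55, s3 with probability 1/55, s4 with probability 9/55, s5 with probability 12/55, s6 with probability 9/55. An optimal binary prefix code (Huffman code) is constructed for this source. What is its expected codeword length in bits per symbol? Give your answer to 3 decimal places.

Repeatedly combine the two least-probable nodes; the expected code length is the sum of the merged weights.
merge 1/55 + 9/55 → 2/11
merge 9/55 + 2/11 → 19/55
merge 2/11 + 12/55 → 2/5
merge 14/55 + 19/55 → 3/5
merge 2/5 + 3/5 → 1
L = 2/11 + 19/55 + 2/5 + 3/5 + 1 = 139/55 ≈ 2.527 bits/symbol.

2.527 bits/symbol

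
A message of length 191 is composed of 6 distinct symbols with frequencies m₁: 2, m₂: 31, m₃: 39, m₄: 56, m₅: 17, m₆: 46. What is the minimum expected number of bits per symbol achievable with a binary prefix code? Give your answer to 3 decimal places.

Probabilities are the counts divided by 191.
Repeatedly combine the two least-probable nodes; the expected code length is the sum of the merged weights.
merge 2/191 + 17/191 → 19/191
merge 19/191 + 31/191 → 50/191
merge 39/191 + 46/191 → 85/191
merge 50/191 + 56/191 → 106/191
merge 85/191 + 106/191 → 1
L = 19/191 + 50/191 + 85/191 + 106/191 + 1 = 451/191 ≈ 2.361 bits/symbol.

2.361 bits/symbol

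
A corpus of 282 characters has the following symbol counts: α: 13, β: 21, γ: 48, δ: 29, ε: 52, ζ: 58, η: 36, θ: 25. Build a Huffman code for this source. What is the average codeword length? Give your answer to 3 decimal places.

Probabilities are the counts divided by 282.
Repeatedly combine the two least-probable nodes; the expected code length is the sum of the merged weights.
merge 13/282 + 7/94 → 17/141
merge 25/282 + 29/282 → 9/47
merge 17/141 + 6/47 → 35/141
merge 8/47 + 26/141 → 50/141
merge 9/47 + 29/141 → 56/141
merge 35/141 + 50/141 → 85/141
merge 56/141 + 85/141 → 1
L = 17/141 + 9/47 + 35/141 + 50/141 + 56/141 + 85/141 + 1 = 137/47 ≈ 2.915 bits/symbol.

2.915 bits/symbol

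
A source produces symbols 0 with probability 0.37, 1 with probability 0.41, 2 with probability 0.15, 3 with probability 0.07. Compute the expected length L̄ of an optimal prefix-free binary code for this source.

1.81 bits/symbol

Repeatedly combine the two least-probable nodes; the expected code length is the sum of the merged weights.
merge 7/100 + 3/20 → 11/50
merge 11/50 + 37/100 → 59/100
merge 41/100 + 59/100 → 1
L = 11/50 + 59/100 + 1 = 181/100 = 1.81 bits/symbol.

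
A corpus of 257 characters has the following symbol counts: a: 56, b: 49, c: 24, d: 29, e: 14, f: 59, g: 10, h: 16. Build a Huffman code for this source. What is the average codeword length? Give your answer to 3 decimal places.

Probabilities are the counts divided by 257.
Repeatedly combine the two least-probable nodes; the expected code length is the sum of the merged weights.
merge 10/257 + 14/257 → 24/257
merge 16/257 + 24/257 → 40/257
merge 24/257 + 29/257 → 53/257
merge 40/257 + 49/257 → 89/257
merge 53/257 + 56/257 → 109/257
merge 59/257 + 89/257 → 148/257
merge 109/257 + 148/257 → 1
L = 24/257 + 40/257 + 53/257 + 89/257 + 109/257 + 148/257 + 1 = 720/257 ≈ 2.802 bits/symbol.

2.802 bits/symbol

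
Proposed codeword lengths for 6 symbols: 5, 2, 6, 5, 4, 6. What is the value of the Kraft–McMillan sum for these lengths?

0.40625

With common denominator 2^6 = 64: Σ 2^(−ℓᵢ) = 2/64 + 16/64 + 1/64 + 2/64 + 4/64 + 1/64 = 26/64 = 0.40625.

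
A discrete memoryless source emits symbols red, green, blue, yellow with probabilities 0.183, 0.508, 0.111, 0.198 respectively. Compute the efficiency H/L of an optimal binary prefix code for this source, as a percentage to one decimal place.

98.5%

Entropy H = −Σ p log₂ p ≈ 1.7594 bits.
Huffman merges: 111/1000+183/1000→147/500; 99/500+147/500→123/250; 123/250+127/250→1. L = 893/500 ≈ 1.7860.
Efficiency = H/L = 1.7594/1.7860 = 98.5%.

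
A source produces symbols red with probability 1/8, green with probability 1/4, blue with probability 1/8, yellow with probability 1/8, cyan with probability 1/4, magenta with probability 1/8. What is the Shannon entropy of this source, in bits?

Each probability is a power of 1/2, so log₂(1/p) is an integer.
H = Σ p·log₂(1/p) = 1/8·3 + 1/4·2 + 1/8·3 + 1/8·3 + 1/4·2 + 1/8·3 = 2.5 bits.

2.5 bits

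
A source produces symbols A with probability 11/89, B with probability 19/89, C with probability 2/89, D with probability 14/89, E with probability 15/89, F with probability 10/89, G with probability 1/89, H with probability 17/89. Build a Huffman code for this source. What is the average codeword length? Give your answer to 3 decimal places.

Repeatedly combine the two least-probable nodes; the expected code length is the sum of the merged weights.
merge 1/89 + 2/89 → 3/89
merge 3/89 + 10/89 → 13/89
merge 11/89 + 13/89 → 24/89
merge 14/89 + 15/89 → 29/89
merge 17/89 + 19/89 → 36/89
merge 24/89 + 29/89 → 53/89
merge 36/89 + 53/89 → 1
L = 3/89 + 13/89 + 24/89 + 29/89 + 36/89 + 53/89 + 1 = 247/89 ≈ 2.775 bits/symbol.

2.775 bits/symbol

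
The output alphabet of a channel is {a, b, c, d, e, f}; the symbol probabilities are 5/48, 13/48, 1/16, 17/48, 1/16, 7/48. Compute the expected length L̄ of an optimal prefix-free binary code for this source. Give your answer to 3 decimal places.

2.354 bits/symbol

Repeatedly combine the two least-probable nodes; the expected code length is the sum of the merged weights.
merge 1/16 + 1/16 → 1/8
merge 5/48 + 1/8 → 11/48
merge 7/48 + 11/48 → 3/8
merge 13/48 + 17/48 → 5/8
merge 3/8 + 5/8 → 1
L = 1/8 + 11/48 + 3/8 + 5/8 + 1 = 113/48 ≈ 2.354 bits/symbol.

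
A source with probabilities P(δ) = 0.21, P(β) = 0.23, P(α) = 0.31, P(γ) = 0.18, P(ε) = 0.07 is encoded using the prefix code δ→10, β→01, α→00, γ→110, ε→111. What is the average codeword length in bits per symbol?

2.25 bits/symbol

L̄ = Σ pᵢ·ℓᵢ = 0.21·2 + 0.23·2 + 0.31·2 + 0.18·3 + 0.07·3 = 2.25 bits/symbol.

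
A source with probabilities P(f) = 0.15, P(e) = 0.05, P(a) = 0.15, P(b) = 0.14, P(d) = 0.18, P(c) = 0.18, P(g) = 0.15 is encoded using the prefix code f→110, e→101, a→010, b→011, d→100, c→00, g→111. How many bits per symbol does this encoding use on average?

2.82 bits/symbol

L̄ = Σ pᵢ·ℓᵢ = 0.15·3 + 0.05·3 + 0.15·3 + 0.14·3 + 0.18·3 + 0.18·2 + 0.15·3 = 2.82 bits/symbol.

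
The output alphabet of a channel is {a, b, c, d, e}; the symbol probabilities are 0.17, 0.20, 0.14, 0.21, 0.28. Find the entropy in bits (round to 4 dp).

H = −Σ pᵢ log₂ pᵢ.
−0.17·log₂(0.17) = 0.4346
−0.20·log₂(0.20) = 0.4644
−0.14·log₂(0.14) = 0.3971
−0.21·log₂(0.21) = 0.4728
−0.28·log₂(0.28) = 0.5142
Sum ≈ 2.2831 → 2.2831 bits.

2.2831 bits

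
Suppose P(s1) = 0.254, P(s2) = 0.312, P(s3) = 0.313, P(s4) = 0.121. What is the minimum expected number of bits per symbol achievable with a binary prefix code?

Repeatedly combine the two least-probable nodes; the expected code length is the sum of the merged weights.
merge 121/1000 + 127/500 → 3/8
merge 39/125 + 313/1000 → 5/8
merge 3/8 + 5/8 → 1
L = 3/8 + 5/8 + 1 = 2 bits/symbol.

2 bits/symbol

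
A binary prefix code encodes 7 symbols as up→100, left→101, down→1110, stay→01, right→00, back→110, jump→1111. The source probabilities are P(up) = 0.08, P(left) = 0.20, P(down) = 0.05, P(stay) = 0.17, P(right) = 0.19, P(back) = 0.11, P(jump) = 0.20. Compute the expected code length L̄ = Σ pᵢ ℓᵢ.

2.89 bits/symbol

L̄ = Σ pᵢ·ℓᵢ = 0.08·3 + 0.20·3 + 0.05·4 + 0.17·2 + 0.19·2 + 0.11·3 + 0.20·4 = 2.89 bits/symbol.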